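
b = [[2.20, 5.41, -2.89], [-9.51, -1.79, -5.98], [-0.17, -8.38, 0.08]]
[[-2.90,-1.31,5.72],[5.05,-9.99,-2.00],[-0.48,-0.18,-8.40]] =b @ [[-0.86,0.50,0.06], [0.08,0.02,1.0], [0.5,0.87,-0.06]]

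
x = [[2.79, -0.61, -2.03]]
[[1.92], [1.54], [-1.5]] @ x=[[5.36, -1.17, -3.9],[4.3, -0.94, -3.13],[-4.19, 0.92, 3.04]]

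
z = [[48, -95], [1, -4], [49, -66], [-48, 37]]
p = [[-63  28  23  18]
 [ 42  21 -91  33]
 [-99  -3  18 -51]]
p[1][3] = 33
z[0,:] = [48, -95]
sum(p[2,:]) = -135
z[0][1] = -95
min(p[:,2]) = -91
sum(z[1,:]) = -3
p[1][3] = 33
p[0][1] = 28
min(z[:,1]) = -95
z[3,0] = -48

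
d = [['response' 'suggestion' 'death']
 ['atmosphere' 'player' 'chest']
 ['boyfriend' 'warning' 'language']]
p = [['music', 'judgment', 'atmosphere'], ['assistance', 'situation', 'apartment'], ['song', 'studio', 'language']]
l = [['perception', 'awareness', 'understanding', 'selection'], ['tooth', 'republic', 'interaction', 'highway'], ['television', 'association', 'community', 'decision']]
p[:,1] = ['judgment', 'situation', 'studio']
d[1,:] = ['atmosphere', 'player', 'chest']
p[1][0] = 'assistance'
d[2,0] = 'boyfriend'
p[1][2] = 'apartment'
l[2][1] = 'association'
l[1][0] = 'tooth'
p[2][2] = 'language'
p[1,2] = 'apartment'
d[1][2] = 'chest'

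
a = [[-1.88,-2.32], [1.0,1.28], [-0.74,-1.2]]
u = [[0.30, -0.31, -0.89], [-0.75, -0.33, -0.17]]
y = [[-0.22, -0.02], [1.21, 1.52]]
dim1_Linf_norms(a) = [2.32, 1.28, 1.2]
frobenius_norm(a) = 3.68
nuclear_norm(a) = 3.84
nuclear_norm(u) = 1.83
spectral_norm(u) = 0.99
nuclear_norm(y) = 2.11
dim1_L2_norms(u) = [0.99, 0.84]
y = u @ a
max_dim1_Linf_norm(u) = 0.89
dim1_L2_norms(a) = [2.99, 1.62, 1.41]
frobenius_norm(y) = 1.96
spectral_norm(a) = 3.68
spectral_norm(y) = 1.95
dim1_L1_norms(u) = [1.5, 1.25]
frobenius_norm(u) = 1.30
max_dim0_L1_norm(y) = 1.54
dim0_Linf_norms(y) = [1.21, 1.52]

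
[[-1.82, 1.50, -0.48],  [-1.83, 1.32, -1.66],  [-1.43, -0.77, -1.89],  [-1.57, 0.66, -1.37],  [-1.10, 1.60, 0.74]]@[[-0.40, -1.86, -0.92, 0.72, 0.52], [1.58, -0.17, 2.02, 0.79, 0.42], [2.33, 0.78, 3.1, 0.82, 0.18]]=[[1.98, 2.76, 3.22, -0.52, -0.4],[-1.05, 1.88, -0.80, -1.64, -0.70],[-5.05, 1.32, -6.10, -3.19, -1.41],[-1.52, 1.74, -1.47, -1.73, -0.79],[4.69, 2.35, 6.54, 1.08, 0.23]]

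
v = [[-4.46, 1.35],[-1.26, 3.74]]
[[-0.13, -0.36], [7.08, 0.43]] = v @ [[0.67,0.13],  [2.12,0.16]]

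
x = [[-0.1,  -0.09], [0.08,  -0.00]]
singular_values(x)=[0.15, 0.05]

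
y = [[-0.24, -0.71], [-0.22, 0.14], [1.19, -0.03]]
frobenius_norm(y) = 1.43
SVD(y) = [[-0.25,  0.95],[-0.17,  -0.23],[0.95,  0.21]] @ diag([1.2380659640677918, 0.7168630752221024]) @ [[0.99, 0.1], [0.1, -0.99]]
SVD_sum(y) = [[-0.31, -0.03], [-0.2, -0.02], [1.17, 0.12]] + [[0.07, -0.68], [-0.02, 0.16], [0.02, -0.15]]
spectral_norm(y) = 1.24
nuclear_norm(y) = 1.95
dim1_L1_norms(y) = [0.95, 0.36, 1.22]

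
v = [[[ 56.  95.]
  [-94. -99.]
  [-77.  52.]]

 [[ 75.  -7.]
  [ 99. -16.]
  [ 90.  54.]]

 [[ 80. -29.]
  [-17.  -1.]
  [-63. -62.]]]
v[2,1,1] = -1.0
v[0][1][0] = -94.0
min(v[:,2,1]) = -62.0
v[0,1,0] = -94.0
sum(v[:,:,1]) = -13.0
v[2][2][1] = -62.0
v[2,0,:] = [80.0, -29.0]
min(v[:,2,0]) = -77.0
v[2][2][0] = -63.0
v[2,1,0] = -17.0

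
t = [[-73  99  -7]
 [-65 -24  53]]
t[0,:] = [-73, 99, -7]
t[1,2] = 53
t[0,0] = -73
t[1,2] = 53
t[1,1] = -24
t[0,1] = 99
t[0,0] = -73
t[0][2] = -7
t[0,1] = 99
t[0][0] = -73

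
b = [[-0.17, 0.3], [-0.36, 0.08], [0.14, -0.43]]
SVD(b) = [[-0.56, 0.11], [-0.44, -0.88], [0.7, -0.46]] @ diag([0.6155537622154693, 0.28371388020747507]) @ [[0.57,-0.82], [0.82,0.57]]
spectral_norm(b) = 0.62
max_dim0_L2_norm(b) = 0.53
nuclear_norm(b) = 0.90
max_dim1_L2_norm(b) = 0.45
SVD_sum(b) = [[-0.2,0.28], [-0.16,0.22], [0.25,-0.36]] + [[0.03, 0.02], [-0.20, -0.14], [-0.11, -0.07]]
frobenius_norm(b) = 0.68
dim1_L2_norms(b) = [0.34, 0.37, 0.45]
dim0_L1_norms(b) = [0.67, 0.81]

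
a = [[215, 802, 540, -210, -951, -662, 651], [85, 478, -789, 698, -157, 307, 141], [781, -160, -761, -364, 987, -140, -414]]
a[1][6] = 141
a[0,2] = 540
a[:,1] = [802, 478, -160]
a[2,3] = -364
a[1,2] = -789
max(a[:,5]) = 307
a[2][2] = -761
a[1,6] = 141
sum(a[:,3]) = 124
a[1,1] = 478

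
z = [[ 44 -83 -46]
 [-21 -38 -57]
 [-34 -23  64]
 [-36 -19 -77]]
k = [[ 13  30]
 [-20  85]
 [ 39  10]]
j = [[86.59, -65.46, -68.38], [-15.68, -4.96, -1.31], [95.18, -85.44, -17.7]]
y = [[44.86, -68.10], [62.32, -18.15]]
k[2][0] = 39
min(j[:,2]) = -68.38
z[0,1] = -83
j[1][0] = -15.68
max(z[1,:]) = -21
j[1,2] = -1.31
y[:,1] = [-68.1, -18.15]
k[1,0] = -20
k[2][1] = 10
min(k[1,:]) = -20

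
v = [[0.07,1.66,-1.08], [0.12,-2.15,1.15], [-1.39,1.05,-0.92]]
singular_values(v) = [3.49, 1.26, 0.15]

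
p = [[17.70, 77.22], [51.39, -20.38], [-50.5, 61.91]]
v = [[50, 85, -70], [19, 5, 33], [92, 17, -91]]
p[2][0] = -50.5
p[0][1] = 77.22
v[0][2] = -70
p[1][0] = 51.39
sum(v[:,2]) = -128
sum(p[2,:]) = 11.409999999999997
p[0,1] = 77.22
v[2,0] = 92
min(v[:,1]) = 5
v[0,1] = 85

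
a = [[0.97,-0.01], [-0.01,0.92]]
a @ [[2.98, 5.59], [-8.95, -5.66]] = [[2.98, 5.48], [-8.26, -5.26]]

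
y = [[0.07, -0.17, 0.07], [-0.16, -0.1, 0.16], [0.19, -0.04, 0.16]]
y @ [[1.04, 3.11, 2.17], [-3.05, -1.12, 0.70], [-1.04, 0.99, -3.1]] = [[0.52, 0.48, -0.18], [-0.03, -0.23, -0.91], [0.15, 0.79, -0.11]]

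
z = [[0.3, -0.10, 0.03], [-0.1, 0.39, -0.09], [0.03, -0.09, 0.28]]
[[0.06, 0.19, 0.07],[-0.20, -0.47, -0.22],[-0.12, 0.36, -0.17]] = z @ [[0.06, 0.24, 0.06], [-0.64, -0.92, -0.74], [-0.65, 0.98, -0.84]]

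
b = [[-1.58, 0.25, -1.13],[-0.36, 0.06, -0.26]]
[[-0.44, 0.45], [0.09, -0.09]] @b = [[0.53,-0.08,0.38], [-0.11,0.02,-0.08]]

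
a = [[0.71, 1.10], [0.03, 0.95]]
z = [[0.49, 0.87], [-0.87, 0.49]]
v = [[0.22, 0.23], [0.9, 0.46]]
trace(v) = 0.68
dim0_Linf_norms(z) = [0.87, 0.87]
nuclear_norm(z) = 2.00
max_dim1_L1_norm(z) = 1.36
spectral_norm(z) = 1.00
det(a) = 0.64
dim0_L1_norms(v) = [1.12, 0.69]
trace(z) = 0.98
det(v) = -0.11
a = v + z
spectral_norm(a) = 1.57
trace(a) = 1.66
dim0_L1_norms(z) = [1.36, 1.36]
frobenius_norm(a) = 1.62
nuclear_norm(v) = 1.16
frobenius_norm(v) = 1.06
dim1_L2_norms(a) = [1.31, 0.95]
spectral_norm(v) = 1.05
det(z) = 1.00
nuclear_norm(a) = 1.97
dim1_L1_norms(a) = [1.81, 0.98]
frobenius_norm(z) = 1.41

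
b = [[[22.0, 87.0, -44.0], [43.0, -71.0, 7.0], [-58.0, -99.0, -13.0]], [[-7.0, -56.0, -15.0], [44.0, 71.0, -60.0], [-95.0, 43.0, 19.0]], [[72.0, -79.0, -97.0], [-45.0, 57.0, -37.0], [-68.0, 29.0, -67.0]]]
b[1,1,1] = 71.0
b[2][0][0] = 72.0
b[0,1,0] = 43.0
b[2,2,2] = -67.0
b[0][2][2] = -13.0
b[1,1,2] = -60.0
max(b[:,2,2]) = 19.0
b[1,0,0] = -7.0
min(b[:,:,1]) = -99.0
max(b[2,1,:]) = 57.0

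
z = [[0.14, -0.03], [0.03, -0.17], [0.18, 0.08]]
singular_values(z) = [0.23, 0.19]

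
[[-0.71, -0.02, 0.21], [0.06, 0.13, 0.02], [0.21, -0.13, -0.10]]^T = [[-0.71, 0.06, 0.21], [-0.02, 0.13, -0.13], [0.21, 0.02, -0.1]]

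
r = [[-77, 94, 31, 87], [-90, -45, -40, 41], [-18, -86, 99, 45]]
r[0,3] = 87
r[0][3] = 87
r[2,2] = 99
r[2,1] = -86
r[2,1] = -86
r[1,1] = -45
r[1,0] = -90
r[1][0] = -90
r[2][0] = -18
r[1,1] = -45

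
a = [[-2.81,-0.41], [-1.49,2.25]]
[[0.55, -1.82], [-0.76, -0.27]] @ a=[[1.17,-4.32], [2.54,-0.30]]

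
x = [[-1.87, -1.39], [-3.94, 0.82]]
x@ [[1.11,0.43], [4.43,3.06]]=[[-8.23, -5.06], [-0.74, 0.82]]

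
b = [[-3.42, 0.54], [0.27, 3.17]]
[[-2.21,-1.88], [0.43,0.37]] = b @ [[0.66,0.56],[0.08,0.07]]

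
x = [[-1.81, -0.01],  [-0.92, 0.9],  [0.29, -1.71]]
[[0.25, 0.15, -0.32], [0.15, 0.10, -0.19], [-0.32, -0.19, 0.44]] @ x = [[-0.68, 0.68], [-0.42, 0.41], [0.88, -0.92]]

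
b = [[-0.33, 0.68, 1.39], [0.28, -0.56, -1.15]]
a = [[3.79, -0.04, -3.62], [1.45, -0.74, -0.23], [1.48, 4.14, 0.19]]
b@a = [[1.79,  5.26,  1.30], [-1.45,  -4.36,  -1.1]]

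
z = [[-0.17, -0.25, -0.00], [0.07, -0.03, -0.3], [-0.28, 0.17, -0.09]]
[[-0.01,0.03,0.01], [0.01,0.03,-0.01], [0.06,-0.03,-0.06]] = z @ [[-0.12, 0.04, 0.11], [0.13, -0.15, -0.13], [-0.09, -0.07, 0.08]]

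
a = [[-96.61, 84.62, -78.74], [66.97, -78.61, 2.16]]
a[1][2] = 2.16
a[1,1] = -78.61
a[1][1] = -78.61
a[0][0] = -96.61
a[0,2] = -78.74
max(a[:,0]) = 66.97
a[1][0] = 66.97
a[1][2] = 2.16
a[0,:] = [-96.61, 84.62, -78.74]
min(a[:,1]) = -78.61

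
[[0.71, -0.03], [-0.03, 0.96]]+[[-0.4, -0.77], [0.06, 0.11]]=[[0.31, -0.8], [0.03, 1.07]]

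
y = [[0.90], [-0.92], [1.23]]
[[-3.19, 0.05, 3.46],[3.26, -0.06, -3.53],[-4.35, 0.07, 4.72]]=y @ [[-3.54, 0.06, 3.84]]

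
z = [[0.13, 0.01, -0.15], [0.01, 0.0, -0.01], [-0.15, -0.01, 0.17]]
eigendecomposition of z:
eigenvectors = [[-0.66, -0.63, 0.41],[-0.05, 0.58, 0.82],[0.75, -0.52, 0.41]]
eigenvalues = [0.3, -0.0, 0.0]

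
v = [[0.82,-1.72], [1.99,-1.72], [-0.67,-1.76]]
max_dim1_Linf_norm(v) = 1.99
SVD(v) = [[0.57, -0.10], [0.75, 0.49], [0.35, -0.87]] @ diag([3.3462604205065536, 1.7024515259329127]) @ [[0.51, -0.86],[0.86, 0.51]]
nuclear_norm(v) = 5.05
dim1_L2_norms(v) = [1.91, 2.63, 1.88]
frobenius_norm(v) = 3.75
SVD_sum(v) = [[0.97, -1.63], [1.28, -2.14], [0.60, -1.00]] + [[-0.15,  -0.09], [0.71,  0.42], [-1.27,  -0.76]]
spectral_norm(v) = 3.35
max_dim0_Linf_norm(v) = 1.99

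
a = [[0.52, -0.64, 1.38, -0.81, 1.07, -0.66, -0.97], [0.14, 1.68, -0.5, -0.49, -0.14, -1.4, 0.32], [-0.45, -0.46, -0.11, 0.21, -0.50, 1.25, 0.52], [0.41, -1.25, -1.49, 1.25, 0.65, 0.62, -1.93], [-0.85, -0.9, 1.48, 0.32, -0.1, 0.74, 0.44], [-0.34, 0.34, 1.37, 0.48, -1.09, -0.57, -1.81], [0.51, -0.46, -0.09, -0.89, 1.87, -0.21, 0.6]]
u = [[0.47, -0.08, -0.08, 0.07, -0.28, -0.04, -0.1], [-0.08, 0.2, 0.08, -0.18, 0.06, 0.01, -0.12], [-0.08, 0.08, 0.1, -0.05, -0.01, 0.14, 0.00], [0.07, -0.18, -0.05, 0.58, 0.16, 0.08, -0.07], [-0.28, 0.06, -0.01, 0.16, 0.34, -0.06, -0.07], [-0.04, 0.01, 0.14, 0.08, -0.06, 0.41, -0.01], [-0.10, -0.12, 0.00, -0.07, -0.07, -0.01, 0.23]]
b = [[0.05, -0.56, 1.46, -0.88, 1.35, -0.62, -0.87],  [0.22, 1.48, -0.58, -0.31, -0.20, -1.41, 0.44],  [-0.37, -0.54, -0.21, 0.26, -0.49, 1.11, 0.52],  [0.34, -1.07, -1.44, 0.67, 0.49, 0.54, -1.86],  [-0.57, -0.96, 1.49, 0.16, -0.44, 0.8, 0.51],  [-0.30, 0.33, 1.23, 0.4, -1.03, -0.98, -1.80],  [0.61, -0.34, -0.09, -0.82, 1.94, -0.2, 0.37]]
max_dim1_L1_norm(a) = 7.6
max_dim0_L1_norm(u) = 1.19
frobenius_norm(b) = 6.16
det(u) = -0.00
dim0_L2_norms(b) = [1.04, 2.26, 2.89, 1.5, 2.71, 2.35, 2.88]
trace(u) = 2.33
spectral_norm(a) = 3.52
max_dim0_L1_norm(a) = 6.59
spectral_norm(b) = 3.13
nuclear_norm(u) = 2.34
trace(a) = 3.27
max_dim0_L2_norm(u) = 0.64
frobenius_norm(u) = 1.19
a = u + b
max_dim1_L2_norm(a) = 3.17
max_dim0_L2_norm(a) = 2.98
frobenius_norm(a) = 6.38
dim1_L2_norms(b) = [2.49, 2.21, 1.51, 2.79, 2.14, 2.67, 2.26]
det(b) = -0.02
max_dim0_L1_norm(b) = 6.5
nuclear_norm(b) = 12.79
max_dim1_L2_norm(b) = 2.79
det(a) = -0.94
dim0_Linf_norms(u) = [0.47, 0.2, 0.14, 0.58, 0.34, 0.41, 0.23]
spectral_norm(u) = 0.72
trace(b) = 0.94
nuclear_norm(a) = 13.58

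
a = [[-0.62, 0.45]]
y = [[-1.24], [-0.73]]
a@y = [[0.44]]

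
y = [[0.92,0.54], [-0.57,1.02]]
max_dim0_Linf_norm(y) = 1.02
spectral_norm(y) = 1.17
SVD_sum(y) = [[-0.05, 0.12], [-0.46, 1.07]] + [[0.97, 0.42], [-0.11, -0.05]]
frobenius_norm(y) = 1.58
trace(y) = 1.94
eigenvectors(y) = [[-0.06+0.69j, (-0.06-0.69j)],[-0.72+0.00j, -0.72-0.00j]]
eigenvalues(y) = [(0.97+0.55j), (0.97-0.55j)]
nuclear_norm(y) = 2.24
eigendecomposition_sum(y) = [[(0.46+0.32j), 0.27-0.47j], [(-0.28+0.5j), (0.51+0.23j)]] + [[0.46-0.32j, (0.27+0.47j)], [-0.29-0.50j, 0.51-0.23j]]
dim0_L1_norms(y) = [1.49, 1.56]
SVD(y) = [[0.11, 0.99], [0.99, -0.11]] @ diag([1.1697546632725733, 1.0653515981834678]) @ [[-0.39,0.92], [0.92,0.39]]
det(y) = 1.25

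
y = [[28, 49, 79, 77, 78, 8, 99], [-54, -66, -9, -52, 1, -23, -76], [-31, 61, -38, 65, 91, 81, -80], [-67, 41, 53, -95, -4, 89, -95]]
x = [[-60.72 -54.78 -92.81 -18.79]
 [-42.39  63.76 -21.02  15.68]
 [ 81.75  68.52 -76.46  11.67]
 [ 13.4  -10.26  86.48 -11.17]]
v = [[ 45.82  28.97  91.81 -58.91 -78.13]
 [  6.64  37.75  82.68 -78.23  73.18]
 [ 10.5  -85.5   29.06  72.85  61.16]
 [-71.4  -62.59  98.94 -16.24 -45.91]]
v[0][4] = -78.13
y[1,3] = -52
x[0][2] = -92.81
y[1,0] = -54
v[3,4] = -45.91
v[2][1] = -85.5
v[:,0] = [45.82, 6.64, 10.5, -71.4]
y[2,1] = 61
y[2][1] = 61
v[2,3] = 72.85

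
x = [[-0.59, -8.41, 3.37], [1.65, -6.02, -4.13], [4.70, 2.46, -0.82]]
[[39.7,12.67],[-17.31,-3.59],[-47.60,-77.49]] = x@[[-8.11, -16.18], [-2.38, -1.65], [4.42, -3.19]]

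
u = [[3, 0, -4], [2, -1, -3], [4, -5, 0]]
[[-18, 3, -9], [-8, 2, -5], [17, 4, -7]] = u@[[-2, 1, -3], [-5, 0, -1], [3, 0, 0]]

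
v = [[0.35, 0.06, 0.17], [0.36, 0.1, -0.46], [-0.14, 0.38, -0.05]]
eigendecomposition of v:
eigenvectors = [[(-0.8+0j), -0.20+0.06j, (-0.2-0.06j)], [(-0.56+0j), 0.72+0.00j, 0.72-0.00j], [-0.21+0.00j, (0.03-0.66j), (0.03+0.66j)]]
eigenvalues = [(0.44+0j), (-0.02+0.45j), (-0.02-0.45j)]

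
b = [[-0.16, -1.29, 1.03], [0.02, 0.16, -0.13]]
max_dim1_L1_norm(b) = 2.48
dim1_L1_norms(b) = [2.48, 0.31]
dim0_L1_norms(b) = [0.18, 1.45, 1.16]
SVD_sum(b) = [[-0.16, -1.29, 1.03],[0.02, 0.16, -0.13]] + [[0.0, -0.00, -0.00], [0.00, -0.0, -0.0]]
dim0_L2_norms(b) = [0.16, 1.3, 1.04]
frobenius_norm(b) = 1.67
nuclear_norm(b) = 1.67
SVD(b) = [[-0.99, 0.12], [0.12, 0.99]] @ diag([1.6713757688798037, 0.0017433305610380923]) @ [[0.1, 0.78, -0.62], [0.01, -0.62, -0.78]]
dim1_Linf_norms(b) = [1.29, 0.16]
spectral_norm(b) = 1.67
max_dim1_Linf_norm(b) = 1.29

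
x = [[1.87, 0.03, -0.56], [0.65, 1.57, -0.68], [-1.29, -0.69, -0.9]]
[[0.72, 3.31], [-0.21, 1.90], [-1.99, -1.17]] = x @ [[0.72, 1.48], [0.06, 0.18], [1.13, -0.96]]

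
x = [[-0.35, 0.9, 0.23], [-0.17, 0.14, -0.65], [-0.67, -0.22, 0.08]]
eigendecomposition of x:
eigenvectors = [[0.71+0.00j,(0.71-0j),-0.40+0.00j],  [(-0.11+0.44j),(-0.11-0.44j),(-0.64+0j)],  [(0.21+0.49j),0.21-0.49j,0.66+0.00j]]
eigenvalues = [(-0.42+0.71j), (-0.42-0.71j), (0.7+0j)]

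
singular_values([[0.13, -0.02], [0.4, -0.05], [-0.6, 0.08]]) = [0.74, 0.0]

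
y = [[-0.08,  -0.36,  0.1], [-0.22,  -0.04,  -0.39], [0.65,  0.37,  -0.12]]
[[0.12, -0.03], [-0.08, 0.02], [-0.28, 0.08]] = y @ [[-0.26,  0.08], [-0.18,  0.05], [0.36,  -0.09]]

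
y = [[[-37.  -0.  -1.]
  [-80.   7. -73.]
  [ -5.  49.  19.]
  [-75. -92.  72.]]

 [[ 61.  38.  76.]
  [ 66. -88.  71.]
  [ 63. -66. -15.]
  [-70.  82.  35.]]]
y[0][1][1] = 7.0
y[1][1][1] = -88.0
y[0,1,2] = -73.0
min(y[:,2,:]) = -66.0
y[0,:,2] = [-1.0, -73.0, 19.0, 72.0]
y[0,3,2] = 72.0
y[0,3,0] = -75.0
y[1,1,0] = 66.0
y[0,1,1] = 7.0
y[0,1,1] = 7.0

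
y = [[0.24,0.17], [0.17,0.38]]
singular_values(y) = [0.49, 0.13]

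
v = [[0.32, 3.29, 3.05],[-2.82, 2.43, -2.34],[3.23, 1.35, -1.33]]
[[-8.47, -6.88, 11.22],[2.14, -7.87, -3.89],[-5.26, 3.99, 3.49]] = v@ [[-1.35, 1.74, 1.19], [-1.58, -1.75, 1.57], [-0.93, -0.55, 1.86]]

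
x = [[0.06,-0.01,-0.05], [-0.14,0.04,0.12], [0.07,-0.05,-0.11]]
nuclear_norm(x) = 0.29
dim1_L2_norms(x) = [0.08, 0.19, 0.14]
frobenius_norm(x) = 0.25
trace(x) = -0.01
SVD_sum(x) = [[0.05, -0.02, -0.05], [-0.13, 0.05, 0.13], [0.09, -0.03, -0.09]] + [[0.01, 0.01, 0.01], [-0.01, -0.01, -0.01], [-0.02, -0.02, -0.02]] + [[-0.0, 0.0, -0.00],  [-0.00, 0.00, -0.00],  [-0.00, 0.0, -0.00]]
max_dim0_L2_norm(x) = 0.17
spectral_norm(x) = 0.24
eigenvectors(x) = [[-0.27-0.14j, -0.27+0.14j, (0.31+0j)], [0.83+0.00j, (0.83-0j), -0.57+0.00j], [(-0.47+0.02j), (-0.47-0.02j), 0.76+0.00j]]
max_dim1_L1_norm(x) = 0.3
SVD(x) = [[-0.32, 0.32, -0.89], [0.77, -0.47, -0.44], [-0.56, -0.83, -0.09]] @ diag([0.24461020869011207, 0.03799249502489676, 0.004734567177999277]) @ [[-0.68,0.25,0.69], [0.7,0.51,0.5], [0.23,-0.82,0.52]]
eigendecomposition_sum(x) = [[0.03-0.00j, 0.00-0.01j, -0.01-0.01j], [-0.07+0.05j, 0.03j, 0.03+0.00j], [0.04-0.03j, (-0-0.02j), -0.02-0.00j]] + [[0.03+0.00j, 0.01j, (-0.01+0.01j)], [-0.07-0.05j, -0.03j, (0.03-0j)], [0.04+0.03j, (-0+0.02j), -0.02+0.00j]] + [[-0.00-0.00j, -0.02-0.00j, (-0.03+0j)], [(0.01+0j), 0.03+0.00j, (0.05-0j)], [-0.01-0.00j, (-0.04-0j), -0.07+0.00j]]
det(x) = -0.00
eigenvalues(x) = [(0.02+0.03j), (0.02-0.03j), (-0.04+0j)]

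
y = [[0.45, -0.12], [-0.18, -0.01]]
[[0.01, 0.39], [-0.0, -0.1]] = y @ [[0.01, 0.61], [-0.02, -0.95]]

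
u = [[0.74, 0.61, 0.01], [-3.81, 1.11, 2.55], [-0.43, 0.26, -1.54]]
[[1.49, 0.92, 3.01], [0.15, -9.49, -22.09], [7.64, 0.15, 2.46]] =u @ [[-1.40, 1.81, 4.02],[4.20, -0.68, 0.1],[-3.86, -0.72, -2.7]]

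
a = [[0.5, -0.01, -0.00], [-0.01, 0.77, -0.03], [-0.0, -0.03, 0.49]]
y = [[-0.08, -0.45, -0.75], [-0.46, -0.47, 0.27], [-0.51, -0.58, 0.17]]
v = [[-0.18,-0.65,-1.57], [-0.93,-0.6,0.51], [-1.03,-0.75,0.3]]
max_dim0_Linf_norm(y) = 0.75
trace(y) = -0.38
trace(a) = 1.76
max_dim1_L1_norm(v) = 2.4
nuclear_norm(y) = 1.94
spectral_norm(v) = 1.78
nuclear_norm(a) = 1.76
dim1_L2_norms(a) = [0.5, 0.77, 0.49]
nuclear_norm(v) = 3.50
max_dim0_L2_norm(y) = 0.87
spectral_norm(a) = 0.77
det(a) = 0.19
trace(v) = -0.48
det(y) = 0.00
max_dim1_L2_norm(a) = 0.77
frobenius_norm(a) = 1.04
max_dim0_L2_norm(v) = 1.68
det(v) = -0.00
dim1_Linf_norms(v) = [1.57, 0.93, 1.03]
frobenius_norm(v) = 2.47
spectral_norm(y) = 1.09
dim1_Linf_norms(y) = [0.75, 0.47, 0.58]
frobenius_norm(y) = 1.38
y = v @ a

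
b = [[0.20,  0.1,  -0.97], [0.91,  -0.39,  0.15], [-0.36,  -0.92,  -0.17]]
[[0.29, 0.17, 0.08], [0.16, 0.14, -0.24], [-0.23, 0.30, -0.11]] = b @ [[0.29, 0.05, -0.16],[0.18, -0.31, 0.2],[-0.22, -0.2, -0.10]]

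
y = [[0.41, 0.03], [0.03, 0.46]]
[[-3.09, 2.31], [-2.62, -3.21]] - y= [[-3.5, 2.28],[-2.65, -3.67]]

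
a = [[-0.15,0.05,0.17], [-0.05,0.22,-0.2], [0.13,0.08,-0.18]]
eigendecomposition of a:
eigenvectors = [[(0.74+0j), -0.39+0.18j, -0.39-0.18j], [-0.17+0.00j, -0.80+0.00j, (-0.8-0j)], [(-0.64+0j), -0.39+0.15j, (-0.39-0.15j)]]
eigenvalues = [(-0.31+0j), (0.1+0.05j), (0.1-0.05j)]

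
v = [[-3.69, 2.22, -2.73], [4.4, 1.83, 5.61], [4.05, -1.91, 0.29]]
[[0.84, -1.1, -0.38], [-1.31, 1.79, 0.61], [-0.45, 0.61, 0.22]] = v @ [[-0.09,0.13,0.05],[0.02,-0.01,0.00],[-0.17,0.22,0.07]]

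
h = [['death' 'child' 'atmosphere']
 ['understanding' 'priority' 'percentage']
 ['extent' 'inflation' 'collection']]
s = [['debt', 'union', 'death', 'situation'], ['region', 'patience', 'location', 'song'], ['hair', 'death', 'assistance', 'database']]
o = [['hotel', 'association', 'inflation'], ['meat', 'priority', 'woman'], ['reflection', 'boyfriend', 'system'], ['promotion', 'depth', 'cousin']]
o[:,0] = ['hotel', 'meat', 'reflection', 'promotion']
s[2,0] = 'hair'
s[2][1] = 'death'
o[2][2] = 'system'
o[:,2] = ['inflation', 'woman', 'system', 'cousin']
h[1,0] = 'understanding'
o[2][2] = 'system'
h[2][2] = 'collection'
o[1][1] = 'priority'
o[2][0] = 'reflection'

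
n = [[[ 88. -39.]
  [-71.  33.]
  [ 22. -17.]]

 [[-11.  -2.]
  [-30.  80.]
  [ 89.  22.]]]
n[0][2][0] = 22.0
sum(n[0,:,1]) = -23.0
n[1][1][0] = -30.0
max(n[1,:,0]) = 89.0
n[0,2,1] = -17.0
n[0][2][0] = 22.0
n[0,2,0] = 22.0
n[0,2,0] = 22.0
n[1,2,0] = 89.0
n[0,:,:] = [[88.0, -39.0], [-71.0, 33.0], [22.0, -17.0]]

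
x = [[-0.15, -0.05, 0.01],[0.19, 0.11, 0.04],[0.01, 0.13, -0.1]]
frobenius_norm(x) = 0.32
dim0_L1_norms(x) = [0.35, 0.29, 0.15]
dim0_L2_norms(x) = [0.24, 0.18, 0.11]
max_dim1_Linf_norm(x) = 0.19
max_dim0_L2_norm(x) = 0.24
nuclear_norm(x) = 0.47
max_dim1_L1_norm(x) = 0.34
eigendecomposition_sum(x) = [[(-0.01-0j), -0.02+0.00j, -0.00-0.00j], [0.08+0.00j, (0.1+0j), 0.02+0.00j], [(0.05+0j), 0.06+0.00j, (0.02+0j)]] + [[(-0.07+0.02j), -0.02-0.01j, 0.01+0.03j], [(0.06+0.02j), 0.02j, (0.01-0.02j)], [-0.02-0.15j, 0.03-0.03j, -0.06+0.00j]] + [[(-0.07-0.02j),(-0.02+0.01j),0.01-0.03j], [0.06-0.02j,0.00-0.02j,0.01+0.02j], [(-0.02+0.15j),(0.03+0.03j),(-0.06-0j)]]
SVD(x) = [[-0.55, -0.15, -0.82], [0.78, 0.25, -0.57], [0.29, -0.96, -0.02]] @ diag([0.27887592094387875, 0.14994398729157107, 0.04055886330764974]) @ [[0.84,0.54,-0.01], [0.40,-0.60,0.69], [0.37,-0.59,-0.72]]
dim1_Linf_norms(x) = [0.15, 0.19, 0.13]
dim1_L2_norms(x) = [0.16, 0.22, 0.16]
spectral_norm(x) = 0.28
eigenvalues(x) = [(0.1+0j), (-0.12+0.04j), (-0.12-0.04j)]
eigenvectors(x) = [[-0.14+0.00j, (0.09+0.41j), 0.09-0.41j], [(0.84+0j), (0.13-0.31j), (0.13+0.31j)], [(0.53+0j), (-0.84+0j), -0.84-0.00j]]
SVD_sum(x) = [[-0.13, -0.08, 0.0], [0.18, 0.12, -0.0], [0.07, 0.04, -0.0]] + [[-0.01, 0.01, -0.02], [0.01, -0.02, 0.03], [-0.06, 0.09, -0.1]] + [[-0.01, 0.02, 0.02], [-0.01, 0.01, 0.02], [-0.00, 0.0, 0.00]]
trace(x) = -0.14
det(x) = 0.00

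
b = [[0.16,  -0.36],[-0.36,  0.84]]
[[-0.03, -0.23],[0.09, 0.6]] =b@[[0.58,4.03], [0.35,2.44]]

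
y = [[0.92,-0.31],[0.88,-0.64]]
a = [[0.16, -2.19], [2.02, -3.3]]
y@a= [[-0.48, -0.99], [-1.15, 0.18]]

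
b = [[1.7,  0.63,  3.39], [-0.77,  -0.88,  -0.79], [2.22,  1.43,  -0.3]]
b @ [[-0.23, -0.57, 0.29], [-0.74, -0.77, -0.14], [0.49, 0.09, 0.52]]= [[0.8,-1.15,2.17], [0.44,1.05,-0.51], [-1.72,-2.39,0.29]]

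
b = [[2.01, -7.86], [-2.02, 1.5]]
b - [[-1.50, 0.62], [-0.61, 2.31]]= [[3.51,-8.48], [-1.41,-0.81]]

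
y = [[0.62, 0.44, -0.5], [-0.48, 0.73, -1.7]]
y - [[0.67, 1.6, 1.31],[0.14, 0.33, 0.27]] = [[-0.05, -1.16, -1.81], [-0.62, 0.4, -1.97]]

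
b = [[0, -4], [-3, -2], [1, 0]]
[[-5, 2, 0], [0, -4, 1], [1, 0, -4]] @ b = [[-6, 16], [13, 8], [-4, -4]]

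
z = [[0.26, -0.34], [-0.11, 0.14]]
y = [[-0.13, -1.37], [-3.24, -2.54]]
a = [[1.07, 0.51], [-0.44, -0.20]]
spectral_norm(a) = 1.28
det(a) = 0.01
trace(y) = -2.67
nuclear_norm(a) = 1.29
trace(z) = 0.40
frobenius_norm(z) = 0.46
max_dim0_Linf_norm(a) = 1.07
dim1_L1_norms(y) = [1.5, 5.78]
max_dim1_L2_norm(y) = 4.12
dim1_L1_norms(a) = [1.58, 0.64]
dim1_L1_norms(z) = [0.6, 0.25]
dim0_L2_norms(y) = [3.24, 2.89]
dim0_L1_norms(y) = [3.37, 3.91]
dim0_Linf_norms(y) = [3.24, 2.54]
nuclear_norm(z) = 0.47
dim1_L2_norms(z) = [0.43, 0.18]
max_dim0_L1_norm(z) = 0.48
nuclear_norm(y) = 5.20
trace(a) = 0.87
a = z @ y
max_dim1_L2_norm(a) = 1.19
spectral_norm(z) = 0.46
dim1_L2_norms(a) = [1.19, 0.48]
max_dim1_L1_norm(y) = 5.78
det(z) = -0.00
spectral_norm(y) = 4.23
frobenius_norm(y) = 4.34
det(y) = -4.11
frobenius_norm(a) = 1.28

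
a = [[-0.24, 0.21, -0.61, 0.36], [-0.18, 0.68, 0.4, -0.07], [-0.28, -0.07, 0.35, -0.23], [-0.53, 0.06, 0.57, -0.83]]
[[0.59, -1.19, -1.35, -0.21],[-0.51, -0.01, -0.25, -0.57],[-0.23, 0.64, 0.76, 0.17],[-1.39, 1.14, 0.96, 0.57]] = a @ [[-0.45, 0.03, -0.15, -0.16],[-0.74, -0.84, -1.47, -0.75],[0.14, 1.33, 1.81, -0.39],[2.00, -0.54, 0.07, -0.91]]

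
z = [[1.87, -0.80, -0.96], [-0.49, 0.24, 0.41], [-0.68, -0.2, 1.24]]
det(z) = 0.20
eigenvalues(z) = [2.56, 0.68, 0.11]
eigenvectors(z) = [[-0.87,  0.63,  -0.56], [0.26,  0.02,  -0.68], [0.41,  0.77,  -0.46]]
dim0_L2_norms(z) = [2.05, 0.86, 1.62]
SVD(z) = [[-0.85, -0.47, -0.24],  [0.26, 0.02, -0.97],  [0.46, -0.88, 0.11]] @ diag([2.6000529959529635, 0.8926864291766763, 0.0844710447420373]) @ [[-0.78, 0.25, 0.57], [-0.32, 0.62, -0.71], [-0.54, -0.74, -0.41]]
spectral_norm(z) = 2.60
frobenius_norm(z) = 2.75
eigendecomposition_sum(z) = [[1.75, -0.48, -1.42], [-0.51, 0.14, 0.42], [-0.82, 0.23, 0.67]] + [[0.1, -0.41, 0.48], [0.0, -0.01, 0.01], [0.13, -0.50, 0.58]] + [[0.02,0.09,-0.02], [0.02,0.11,-0.02], [0.02,0.07,-0.01]]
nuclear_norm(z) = 3.58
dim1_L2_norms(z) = [2.25, 0.68, 1.43]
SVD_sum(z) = [[1.72, -0.55, -1.27],[-0.53, 0.17, 0.39],[-0.93, 0.3, 0.68]] + [[0.14, -0.26, 0.30], [-0.01, 0.01, -0.01], [0.25, -0.49, 0.56]] + [[0.01, 0.01, 0.01], [0.04, 0.06, 0.03], [-0.0, -0.01, -0.00]]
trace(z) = 3.35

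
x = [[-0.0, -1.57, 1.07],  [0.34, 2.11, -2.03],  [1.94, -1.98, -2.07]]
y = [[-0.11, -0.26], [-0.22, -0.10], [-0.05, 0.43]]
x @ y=[[0.29, 0.62], [-0.40, -1.17], [0.33, -1.20]]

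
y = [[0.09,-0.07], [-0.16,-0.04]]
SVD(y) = [[-0.49, 0.87], [0.87, 0.49]] @ diag([0.1835765988411641, 0.08062029743129408]) @ [[-1.00, -0.0],[0.0, -1.00]]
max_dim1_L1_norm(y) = 0.2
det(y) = -0.01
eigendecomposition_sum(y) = [[0.11, -0.04], [-0.10, 0.04]] + [[-0.02, -0.03], [-0.06, -0.08]]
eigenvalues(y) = [0.15, -0.1]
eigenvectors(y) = [[0.76, 0.35], [-0.65, 0.94]]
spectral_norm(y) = 0.18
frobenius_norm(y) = 0.20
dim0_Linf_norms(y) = [0.16, 0.07]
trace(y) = 0.05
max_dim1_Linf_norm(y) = 0.16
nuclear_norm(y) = 0.26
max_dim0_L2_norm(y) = 0.18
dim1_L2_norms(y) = [0.11, 0.16]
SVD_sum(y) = [[0.09,0.0], [-0.16,-0.00]] + [[0.0, -0.07], [0.00, -0.04]]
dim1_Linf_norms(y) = [0.09, 0.16]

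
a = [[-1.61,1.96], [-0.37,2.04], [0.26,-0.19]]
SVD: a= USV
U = [[-0.78, 0.60], [-0.62, -0.78], [0.09, -0.17]]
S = [3.19, 0.82]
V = [[0.47, -0.88], [-0.88, -0.47]]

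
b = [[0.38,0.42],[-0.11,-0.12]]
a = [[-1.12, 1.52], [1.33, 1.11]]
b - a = [[1.5, -1.10], [-1.44, -1.23]]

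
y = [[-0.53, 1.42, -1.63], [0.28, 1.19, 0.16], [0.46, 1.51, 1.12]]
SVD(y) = [[0.73, 0.65, -0.21], [0.46, -0.24, 0.85], [0.50, -0.72, -0.48]] @ diag([2.411059817674541, 2.0945373408453416, 0.14178816382100207]) @ [[-0.01,0.97,-0.23], [-0.35,-0.22,-0.91], [0.93,-0.07,-0.35]]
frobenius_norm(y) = 3.20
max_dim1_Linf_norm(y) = 1.63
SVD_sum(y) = [[-0.02, 1.72, -0.41], [-0.01, 1.08, -0.26], [-0.01, 1.17, -0.28]] + [[-0.48, -0.3, -1.23], [0.18, 0.11, 0.46], [0.54, 0.34, 1.38]] + [[-0.03, 0.00, 0.01], [0.11, -0.01, -0.04], [-0.06, 0.00, 0.02]]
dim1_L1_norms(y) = [3.58, 1.63, 3.09]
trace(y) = 1.78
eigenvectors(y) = [[(-0.98+0j), -0.57+0.18j, (-0.57-0.18j)],[0.15+0.00j, (0.19+0.09j), (0.19-0.09j)],[(0.14+0j), (0.78+0j), (0.78-0j)]]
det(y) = -0.72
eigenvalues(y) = [(-0.51+0j), (1.15+0.28j), (1.15-0.28j)]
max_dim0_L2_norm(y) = 2.39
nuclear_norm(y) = 4.65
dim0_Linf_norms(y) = [0.53, 1.51, 1.63]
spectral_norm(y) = 2.41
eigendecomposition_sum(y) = [[(-0.46-0j), (0.87-0j), (-0.54+0j)], [0.07+0.00j, (-0.13+0j), 0.08-0.00j], [(0.07+0j), (-0.12+0j), 0.08-0.00j]] + [[(-0.04+0.4j), (0.28+3.01j), -0.54-0.41j], [0.11-0.09j, (0.66-0.83j), (0.04+0.24j)], [0.20-0.48j, (0.82-3.87j), 0.52+0.72j]] + [[-0.04-0.40j, 0.28-3.01j, -0.54+0.41j], [0.11+0.09j, (0.66+0.83j), (0.04-0.24j)], [0.20+0.48j, 0.82+3.87j, 0.52-0.72j]]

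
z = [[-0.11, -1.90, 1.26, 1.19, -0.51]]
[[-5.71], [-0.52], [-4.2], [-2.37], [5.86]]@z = [[0.63, 10.85, -7.19, -6.79, 2.91], [0.06, 0.99, -0.66, -0.62, 0.27], [0.46, 7.98, -5.29, -5.0, 2.14], [0.26, 4.50, -2.99, -2.82, 1.21], [-0.64, -11.13, 7.38, 6.97, -2.99]]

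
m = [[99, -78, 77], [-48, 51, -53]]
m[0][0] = 99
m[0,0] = 99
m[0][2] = 77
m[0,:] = [99, -78, 77]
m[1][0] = -48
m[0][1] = -78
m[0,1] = -78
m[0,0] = 99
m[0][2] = 77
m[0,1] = -78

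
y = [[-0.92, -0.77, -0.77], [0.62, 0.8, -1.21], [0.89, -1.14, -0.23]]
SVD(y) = [[0.46, 0.34, -0.82], [-0.82, 0.51, -0.25], [0.34, 0.79, 0.52]] @ diag([1.6321565985431603, 1.4810714343630786, 1.34454164834925]) @ [[-0.39, -0.86, 0.35], [0.48, -0.51, -0.72], [0.79, -0.11, 0.60]]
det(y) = 3.25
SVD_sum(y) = [[-0.29, -0.64, 0.26],[0.52, 1.15, -0.46],[-0.21, -0.47, 0.19]] + [[0.24,-0.26,-0.36], [0.36,-0.38,-0.55], [0.55,-0.59,-0.84]] + [[-0.87,0.12,-0.66], [-0.26,0.04,-0.2], [0.55,-0.08,0.42]]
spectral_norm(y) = 1.63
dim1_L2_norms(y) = [1.43, 1.58, 1.46]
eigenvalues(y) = [(-0.96+1.08j), (-0.96-1.08j), (1.57+0j)]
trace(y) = -0.35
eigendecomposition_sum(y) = [[-0.46+0.56j, (-0.33-0.23j), -0.42-0.42j], [0.31+0.27j, -0.14+0.18j, (-0.24+0.23j)], [0.45+0.40j, (-0.2+0.27j), (-0.36+0.34j)]] + [[(-0.46-0.56j), -0.33+0.23j, (-0.42+0.42j)], [(0.31-0.27j), (-0.14-0.18j), -0.24-0.23j], [0.45-0.40j, -0.20-0.27j, (-0.36-0.34j)]] + [[-0.00-0.00j, -0.11-0.00j, 0.07+0.00j], [0.01+0.00j, (1.07+0j), (-0.73-0j)], [-0.01-0.00j, (-0.73-0j), 0.50+0.00j]]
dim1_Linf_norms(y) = [0.92, 1.21, 1.14]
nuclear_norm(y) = 4.46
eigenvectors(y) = [[-0.70+0.00j, -0.70-0.00j, 0.08+0.00j],[-0.01+0.40j, -0.01-0.40j, (-0.82+0j)],[(-0.02+0.59j), (-0.02-0.59j), 0.56+0.00j]]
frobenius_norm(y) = 2.58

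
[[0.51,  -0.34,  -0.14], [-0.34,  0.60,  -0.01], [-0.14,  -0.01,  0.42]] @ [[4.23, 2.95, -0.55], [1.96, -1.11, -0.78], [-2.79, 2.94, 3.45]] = [[1.88, 1.47, -0.50], [-0.23, -1.7, -0.32], [-1.78, 0.83, 1.53]]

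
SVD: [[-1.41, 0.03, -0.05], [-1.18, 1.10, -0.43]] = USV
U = [[-0.62, -0.78],[-0.78, 0.62]]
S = [2.04, 0.79]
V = [[0.88, -0.43, 0.18],[0.47, 0.84, -0.29]]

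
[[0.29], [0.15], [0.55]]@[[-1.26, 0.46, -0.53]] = [[-0.37, 0.13, -0.15],  [-0.19, 0.07, -0.08],  [-0.69, 0.25, -0.29]]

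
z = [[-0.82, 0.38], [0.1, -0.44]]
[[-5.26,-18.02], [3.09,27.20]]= z @ [[3.53, -7.45], [-6.22, -63.51]]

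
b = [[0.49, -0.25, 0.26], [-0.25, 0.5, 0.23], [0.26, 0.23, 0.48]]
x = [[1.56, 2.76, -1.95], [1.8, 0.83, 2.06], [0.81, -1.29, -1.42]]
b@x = [[0.52, 0.81, -1.84], [0.70, -0.57, 1.19], [1.21, 0.29, -0.71]]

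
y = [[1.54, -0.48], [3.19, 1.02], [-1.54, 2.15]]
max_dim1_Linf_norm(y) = 3.19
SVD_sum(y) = [[1.57, -0.14], [3.08, -0.27], [-1.72, 0.15]] + [[-0.03, -0.34], [0.11, 1.29], [0.18, 2.0]]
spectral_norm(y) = 3.87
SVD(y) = [[-0.41,0.14], [-0.8,-0.54], [0.44,-0.83]] @ diag([3.871566974867561, 2.4132072350121203]) @ [[-1.0, 0.09], [-0.09, -1.00]]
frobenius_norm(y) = 4.56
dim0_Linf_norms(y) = [3.19, 2.15]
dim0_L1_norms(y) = [6.27, 3.65]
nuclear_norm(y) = 6.28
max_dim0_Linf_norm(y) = 3.19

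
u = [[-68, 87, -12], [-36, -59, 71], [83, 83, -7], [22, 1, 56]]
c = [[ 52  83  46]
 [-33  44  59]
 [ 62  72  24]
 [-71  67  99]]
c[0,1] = 83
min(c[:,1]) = 44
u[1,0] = -36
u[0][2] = -12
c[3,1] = 67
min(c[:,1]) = 44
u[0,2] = -12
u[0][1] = 87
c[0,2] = 46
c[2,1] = 72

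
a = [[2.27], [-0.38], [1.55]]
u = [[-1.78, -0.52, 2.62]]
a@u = [[-4.04, -1.18, 5.95], [0.68, 0.2, -1.00], [-2.76, -0.81, 4.06]]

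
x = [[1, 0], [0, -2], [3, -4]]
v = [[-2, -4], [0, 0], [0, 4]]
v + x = [[-1, -4], [0, -2], [3, 0]]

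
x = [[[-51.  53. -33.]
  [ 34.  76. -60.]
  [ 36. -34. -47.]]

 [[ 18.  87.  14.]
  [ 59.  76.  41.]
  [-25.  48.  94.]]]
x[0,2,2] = -47.0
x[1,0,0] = 18.0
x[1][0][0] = 18.0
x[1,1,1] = 76.0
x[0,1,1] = 76.0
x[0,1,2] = -60.0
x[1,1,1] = 76.0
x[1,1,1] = 76.0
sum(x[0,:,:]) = -26.0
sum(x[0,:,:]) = -26.0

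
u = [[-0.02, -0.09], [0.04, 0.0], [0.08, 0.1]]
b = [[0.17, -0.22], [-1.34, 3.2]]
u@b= [[0.12,-0.28], [0.01,-0.01], [-0.12,0.30]]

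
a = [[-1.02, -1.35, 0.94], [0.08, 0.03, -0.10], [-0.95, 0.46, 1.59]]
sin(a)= [[-0.93, -1.39, 0.79], [0.07, 0.04, -0.08], [-0.82, 0.23, 1.3]]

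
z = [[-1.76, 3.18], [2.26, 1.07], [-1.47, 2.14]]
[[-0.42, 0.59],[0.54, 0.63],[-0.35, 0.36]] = z@[[0.24, 0.15],[0.0, 0.27]]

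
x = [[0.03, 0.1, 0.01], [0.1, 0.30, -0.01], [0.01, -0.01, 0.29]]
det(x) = -0.00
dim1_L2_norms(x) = [0.1, 0.32, 0.29]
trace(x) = 0.62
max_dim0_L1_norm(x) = 0.41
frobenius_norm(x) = 0.44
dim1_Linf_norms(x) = [0.1, 0.3, 0.29]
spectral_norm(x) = 0.33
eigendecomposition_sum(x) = [[-0.00, 0.00, 0.0], [0.00, -0.00, -0.00], [0.00, -0.00, -0.00]] + [[0.03, 0.1, -0.01],[0.10, 0.30, -0.05],[-0.01, -0.05, 0.01]] + [[0.00, 0.0, 0.02], [0.0, 0.0, 0.04], [0.02, 0.04, 0.28]]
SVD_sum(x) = [[0.03,0.1,-0.01], [0.1,0.30,-0.05], [-0.01,-0.05,0.01]] + [[0.0, 0.00, 0.02], [0.0, 0.00, 0.04], [0.02, 0.04, 0.28]] + [[-0.0,0.0,0.00], [0.00,-0.00,-0.00], [0.0,-0.0,-0.00]]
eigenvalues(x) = [-0.0, 0.33, 0.29]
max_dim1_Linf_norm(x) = 0.3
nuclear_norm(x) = 0.63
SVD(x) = [[0.30, 0.09, 0.95], [0.94, 0.12, -0.31], [-0.14, 0.99, -0.04]] @ diag([0.3339343252031525, 0.2896123061220949, 0.003546631325247339]) @ [[0.30, 0.94, -0.14], [0.09, 0.12, 0.99], [-0.95, 0.31, 0.04]]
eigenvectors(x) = [[-0.95,0.30,0.09], [0.31,0.94,0.12], [0.04,-0.14,0.99]]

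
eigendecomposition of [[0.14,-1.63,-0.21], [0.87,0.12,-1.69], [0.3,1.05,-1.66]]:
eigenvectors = [[(-0.68+0j), -0.68-0.00j, 0.79+0.00j], [(-0.23+0.58j), (-0.23-0.58j), (0.3+0j)], [(0.09+0.37j), (0.09-0.37j), 0.54+0.00j]]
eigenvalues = [(-0.38+1.49j), (-0.38-1.49j), (-0.63+0j)]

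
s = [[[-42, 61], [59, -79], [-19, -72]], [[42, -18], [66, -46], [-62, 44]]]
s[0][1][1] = -79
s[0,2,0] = -19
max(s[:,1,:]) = 66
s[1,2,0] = -62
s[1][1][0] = 66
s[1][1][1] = -46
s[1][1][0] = 66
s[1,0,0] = 42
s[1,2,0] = -62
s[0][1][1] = -79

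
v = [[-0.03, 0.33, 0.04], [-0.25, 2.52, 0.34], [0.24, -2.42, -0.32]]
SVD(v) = [[-0.09, 0.72, 0.69], [-0.72, -0.53, 0.45], [0.69, -0.45, 0.57]] @ diag([3.557563063328685, 0.006430490178435485, 0.0019233396726363963]) @ [[0.10, -0.99, -0.13], [0.3, 0.16, -0.94], [0.95, 0.05, 0.31]]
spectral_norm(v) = 3.56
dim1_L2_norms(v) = [0.33, 2.56, 2.45]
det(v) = 0.00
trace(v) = 2.17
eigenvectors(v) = [[-0.1, -0.99, -0.64],[-0.72, -0.09, -0.17],[0.69, -0.07, 0.75]]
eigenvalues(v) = [2.16, 0.0, 0.01]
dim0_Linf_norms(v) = [0.25, 2.52, 0.34]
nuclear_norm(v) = 3.57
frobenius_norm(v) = 3.56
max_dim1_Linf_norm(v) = 2.52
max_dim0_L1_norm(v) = 5.27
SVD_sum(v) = [[-0.03,0.33,0.04], [-0.25,2.52,0.34], [0.24,-2.42,-0.32]] + [[0.0, 0.00, -0.00], [-0.00, -0.00, 0.0], [-0.0, -0.00, 0.00]] + [[0.0, 0.00, 0.0], [0.00, 0.0, 0.0], [0.0, 0.00, 0.00]]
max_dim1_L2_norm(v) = 2.56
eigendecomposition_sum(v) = [[-0.03,0.34,0.05], [-0.25,2.52,0.34], [0.24,-2.43,-0.33]] + [[0.0, 0.00, 0.00],[0.0, 0.00, 0.0],[0.0, 0.00, 0.00]] + [[0.00, -0.01, -0.01], [0.00, -0.00, -0.00], [-0.00, 0.01, 0.01]]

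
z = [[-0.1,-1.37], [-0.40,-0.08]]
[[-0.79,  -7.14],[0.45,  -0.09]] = z@[[-1.27, -0.82], [0.67, 5.27]]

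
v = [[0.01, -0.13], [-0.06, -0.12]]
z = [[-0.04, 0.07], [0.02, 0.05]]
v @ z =[[-0.00, -0.01], [-0.0, -0.01]]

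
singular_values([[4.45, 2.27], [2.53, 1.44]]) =[5.78, 0.12]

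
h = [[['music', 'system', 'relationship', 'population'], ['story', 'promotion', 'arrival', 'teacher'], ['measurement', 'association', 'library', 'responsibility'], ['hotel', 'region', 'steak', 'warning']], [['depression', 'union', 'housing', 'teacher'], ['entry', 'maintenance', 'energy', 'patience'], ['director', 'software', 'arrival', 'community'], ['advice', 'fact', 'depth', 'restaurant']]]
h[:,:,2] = [['relationship', 'arrival', 'library', 'steak'], ['housing', 'energy', 'arrival', 'depth']]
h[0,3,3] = 'warning'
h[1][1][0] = 'entry'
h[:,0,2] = ['relationship', 'housing']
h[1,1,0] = 'entry'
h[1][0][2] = 'housing'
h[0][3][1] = 'region'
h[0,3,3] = 'warning'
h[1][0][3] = 'teacher'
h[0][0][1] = 'system'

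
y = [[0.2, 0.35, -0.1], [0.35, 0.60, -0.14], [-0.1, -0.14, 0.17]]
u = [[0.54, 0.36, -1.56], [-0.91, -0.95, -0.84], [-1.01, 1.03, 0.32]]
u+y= [[0.74, 0.71, -1.66],  [-0.56, -0.35, -0.98],  [-1.11, 0.89, 0.49]]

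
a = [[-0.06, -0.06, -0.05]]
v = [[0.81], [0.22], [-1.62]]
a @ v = [[0.02]]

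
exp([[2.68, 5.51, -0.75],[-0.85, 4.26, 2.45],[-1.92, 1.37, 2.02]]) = [[-82.31, 34.17, 90.12],[-35.91, -58.58, 11.90],[5.60, -62.26, -27.20]]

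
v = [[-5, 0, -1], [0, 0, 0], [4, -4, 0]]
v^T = [[-5, 0, 4], [0, 0, -4], [-1, 0, 0]]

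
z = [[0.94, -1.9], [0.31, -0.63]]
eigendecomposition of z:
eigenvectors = [[0.95,  0.89], [0.31,  0.45]]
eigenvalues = [0.32, -0.01]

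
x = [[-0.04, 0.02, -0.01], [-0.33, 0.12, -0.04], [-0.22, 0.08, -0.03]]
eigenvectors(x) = [[-0.17,-0.18,0.15], [-0.85,-0.85,0.63], [-0.51,-0.5,0.77]]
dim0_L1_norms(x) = [0.59, 0.22, 0.08]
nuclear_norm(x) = 0.44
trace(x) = 0.05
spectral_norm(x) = 0.43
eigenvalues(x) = [0.03, 0.03, -0.01]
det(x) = -0.00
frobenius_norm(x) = 0.43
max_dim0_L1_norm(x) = 0.59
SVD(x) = [[-0.11, 0.95, -0.28], [-0.83, -0.24, -0.51], [-0.55, 0.18, 0.81]] @ diag([0.4273692588244068, 0.0071905828287032545, 0.001952467787382385]) @ [[0.93, -0.34, 0.12],[0.32, 0.61, -0.73],[-0.18, -0.72, -0.68]]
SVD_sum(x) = [[-0.04, 0.02, -0.01], [-0.33, 0.12, -0.04], [-0.22, 0.08, -0.03]] + [[0.00,0.0,-0.00], [-0.0,-0.00,0.00], [0.0,0.0,-0.0]] + [[0.0, 0.0, 0.00], [0.00, 0.00, 0.0], [-0.0, -0.0, -0.0]]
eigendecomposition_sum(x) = [[-0.66, 0.12, 0.03],  [-3.3, 0.60, 0.15],  [-1.98, 0.36, 0.09]] + [[0.62,-0.1,-0.04], [2.98,-0.49,-0.18], [1.77,-0.29,-0.11]] + [[-0.00, 0.0, -0.0],  [-0.01, 0.01, -0.01],  [-0.01, 0.01, -0.01]]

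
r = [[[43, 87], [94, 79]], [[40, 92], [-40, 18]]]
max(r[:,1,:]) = 94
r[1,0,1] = 92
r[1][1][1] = 18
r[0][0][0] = 43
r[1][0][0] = 40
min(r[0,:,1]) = 79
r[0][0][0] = 43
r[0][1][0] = 94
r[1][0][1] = 92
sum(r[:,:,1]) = 276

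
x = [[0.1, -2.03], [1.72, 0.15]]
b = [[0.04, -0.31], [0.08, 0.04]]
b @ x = [[-0.53,  -0.13], [0.08,  -0.16]]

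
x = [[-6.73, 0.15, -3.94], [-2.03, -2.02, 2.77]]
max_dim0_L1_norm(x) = 8.76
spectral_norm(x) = 7.81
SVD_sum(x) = [[-6.82, 0.04, -3.78], [-0.37, 0.0, -0.20]] + [[0.09, 0.11, -0.16], [-1.66, -2.02, 2.97]]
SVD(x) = [[-1.00, -0.05],[-0.05, 1.00]] @ diag([7.808429356783417, 3.9675724290960237]) @ [[0.87,-0.01,0.48], [-0.42,-0.51,0.75]]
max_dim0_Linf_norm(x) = 6.73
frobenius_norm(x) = 8.76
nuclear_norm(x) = 11.78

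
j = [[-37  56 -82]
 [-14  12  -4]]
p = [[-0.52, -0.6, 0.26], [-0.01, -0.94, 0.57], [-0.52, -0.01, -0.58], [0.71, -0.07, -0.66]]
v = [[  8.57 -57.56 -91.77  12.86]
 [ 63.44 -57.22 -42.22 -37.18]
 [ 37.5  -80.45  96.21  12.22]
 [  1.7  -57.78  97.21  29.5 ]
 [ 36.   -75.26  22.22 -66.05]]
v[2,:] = [37.5, -80.45, 96.21, 12.22]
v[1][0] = 63.44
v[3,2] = 97.21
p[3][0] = 0.706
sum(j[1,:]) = -6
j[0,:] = [-37, 56, -82]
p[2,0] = -0.518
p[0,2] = 0.262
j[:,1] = [56, 12]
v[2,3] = 12.22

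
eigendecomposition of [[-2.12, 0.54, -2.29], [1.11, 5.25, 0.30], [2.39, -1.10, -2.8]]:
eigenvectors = [[(-0.09-0.68j), (-0.09+0.68j), -0.10+0.00j], [(0.01+0.1j), (0.01-0.1j), (-0.99+0j)], [(-0.72+0j), (-0.72-0j), 0.10+0.00j]]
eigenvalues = [(-2.5+2.4j), (-2.5-2.4j), (5.33+0j)]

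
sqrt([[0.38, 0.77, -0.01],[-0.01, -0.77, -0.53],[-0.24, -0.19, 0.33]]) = [[0.51-0.07j, (0.34-0.62j), -0.19-0.30j], [(0.05+0.1j), 0.04+0.94j, (-0.22+0.45j)], [-0.22+0.00j, (-0.16+0.03j), (0.51+0.01j)]]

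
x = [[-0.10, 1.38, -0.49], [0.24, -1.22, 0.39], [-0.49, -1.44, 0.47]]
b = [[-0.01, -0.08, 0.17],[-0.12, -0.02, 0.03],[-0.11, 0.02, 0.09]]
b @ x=[[-0.10, -0.16, 0.05], [-0.01, -0.18, 0.07], [-0.03, -0.31, 0.10]]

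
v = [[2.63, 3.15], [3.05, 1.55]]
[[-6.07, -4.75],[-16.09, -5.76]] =v@ [[-7.46, -1.95], [4.3, 0.12]]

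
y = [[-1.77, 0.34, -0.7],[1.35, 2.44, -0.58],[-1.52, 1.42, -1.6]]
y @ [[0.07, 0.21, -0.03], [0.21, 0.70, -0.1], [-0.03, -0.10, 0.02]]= [[-0.03, -0.06, 0.01], [0.62, 2.05, -0.3], [0.24, 0.83, -0.13]]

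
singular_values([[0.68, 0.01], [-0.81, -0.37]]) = [1.1, 0.22]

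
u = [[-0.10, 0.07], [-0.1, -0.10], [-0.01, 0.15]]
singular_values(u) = [0.19, 0.14]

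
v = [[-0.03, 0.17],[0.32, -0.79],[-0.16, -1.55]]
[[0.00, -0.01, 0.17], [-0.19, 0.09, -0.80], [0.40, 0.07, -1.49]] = v @ [[-0.98, 0.12, -0.1], [-0.16, -0.06, 0.97]]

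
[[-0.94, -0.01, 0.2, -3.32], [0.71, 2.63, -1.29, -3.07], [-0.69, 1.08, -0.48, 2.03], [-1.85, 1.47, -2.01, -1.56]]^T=[[-0.94, 0.71, -0.69, -1.85], [-0.01, 2.63, 1.08, 1.47], [0.20, -1.29, -0.48, -2.01], [-3.32, -3.07, 2.03, -1.56]]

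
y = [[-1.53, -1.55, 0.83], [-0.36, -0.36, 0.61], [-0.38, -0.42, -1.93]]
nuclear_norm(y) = 4.47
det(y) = -0.01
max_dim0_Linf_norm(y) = 1.93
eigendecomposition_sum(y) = [[-0.00-0.00j, -0j, 0j], [0j, -0.00+0.00j, (-0-0j)], [-0.00-0.00j, -0j, 0j]] + [[(-0.76+0.22j),-0.78+0.25j,(0.41+1.49j)], [-0.18+0.16j,-0.18+0.17j,0.31+0.35j], [(-0.19-0.49j),-0.21-0.50j,(-0.97+0.35j)]] + [[-0.76-0.22j, -0.78-0.25j, (0.41-1.49j)], [-0.18-0.16j, -0.18-0.17j, 0.31-0.35j], [-0.19+0.49j, -0.21+0.50j, -0.97-0.35j]]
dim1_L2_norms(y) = [2.33, 0.79, 2.01]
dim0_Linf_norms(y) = [1.53, 1.55, 1.93]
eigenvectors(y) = [[(-0.72+0j), (-0.81+0j), -0.81-0.00j], [0.70+0.00j, (-0.22+0.1j), -0.22-0.10j], [-0.01+0.00j, -0.04-0.53j, (-0.04+0.53j)]]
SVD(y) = [[-0.90, 0.34, -0.27],[-0.31, -0.09, 0.95],[0.30, 0.94, 0.18]] @ diag([2.472868564520807, 1.998554263120908, 0.0013856283917249358]) @ [[0.56, 0.56, -0.61], [-0.42, -0.44, -0.79], [0.71, -0.7, 0.01]]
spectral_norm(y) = 2.47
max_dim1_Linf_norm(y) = 1.93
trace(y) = -3.82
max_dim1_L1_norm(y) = 3.91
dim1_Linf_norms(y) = [1.55, 0.61, 1.93]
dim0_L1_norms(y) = [2.27, 2.33, 3.37]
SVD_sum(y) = [[-1.25, -1.25, 1.36], [-0.43, -0.44, 0.47], [0.41, 0.41, -0.45]] + [[-0.28, -0.3, -0.53],[0.07, 0.08, 0.14],[-0.79, -0.83, -1.48]] + [[-0.0,0.0,-0.0],[0.00,-0.0,0.0],[0.00,-0.0,0.0]]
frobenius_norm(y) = 3.18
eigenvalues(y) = [(-0+0j), (-1.91+0.75j), (-1.91-0.75j)]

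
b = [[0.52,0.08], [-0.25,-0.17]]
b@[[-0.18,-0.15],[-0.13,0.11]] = [[-0.10, -0.07], [0.07, 0.02]]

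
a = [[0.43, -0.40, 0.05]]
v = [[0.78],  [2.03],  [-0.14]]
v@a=[[0.34, -0.31, 0.04], [0.87, -0.81, 0.10], [-0.06, 0.06, -0.01]]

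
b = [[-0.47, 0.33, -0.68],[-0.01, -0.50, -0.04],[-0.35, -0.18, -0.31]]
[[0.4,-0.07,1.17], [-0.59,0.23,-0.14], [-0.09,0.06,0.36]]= b@[[-0.81, 0.35, 0.32], [1.15, -0.43, 0.41], [0.53, -0.35, -1.75]]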